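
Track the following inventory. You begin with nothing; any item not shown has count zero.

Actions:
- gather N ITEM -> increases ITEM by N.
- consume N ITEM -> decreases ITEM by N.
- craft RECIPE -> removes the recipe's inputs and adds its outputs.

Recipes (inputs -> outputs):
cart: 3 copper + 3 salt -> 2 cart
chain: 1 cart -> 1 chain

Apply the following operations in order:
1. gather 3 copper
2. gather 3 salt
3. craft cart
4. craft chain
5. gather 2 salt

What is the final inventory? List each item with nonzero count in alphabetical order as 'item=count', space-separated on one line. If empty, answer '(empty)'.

Answer: cart=1 chain=1 salt=2

Derivation:
After 1 (gather 3 copper): copper=3
After 2 (gather 3 salt): copper=3 salt=3
After 3 (craft cart): cart=2
After 4 (craft chain): cart=1 chain=1
After 5 (gather 2 salt): cart=1 chain=1 salt=2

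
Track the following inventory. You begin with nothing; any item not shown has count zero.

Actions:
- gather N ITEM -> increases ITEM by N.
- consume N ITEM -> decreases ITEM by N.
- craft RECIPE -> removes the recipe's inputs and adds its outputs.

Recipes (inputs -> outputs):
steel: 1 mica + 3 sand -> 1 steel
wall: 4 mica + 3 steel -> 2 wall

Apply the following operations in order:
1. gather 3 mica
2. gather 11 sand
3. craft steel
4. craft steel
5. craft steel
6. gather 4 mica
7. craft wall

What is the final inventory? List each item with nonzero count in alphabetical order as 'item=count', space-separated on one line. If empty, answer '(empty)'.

Answer: sand=2 wall=2

Derivation:
After 1 (gather 3 mica): mica=3
After 2 (gather 11 sand): mica=3 sand=11
After 3 (craft steel): mica=2 sand=8 steel=1
After 4 (craft steel): mica=1 sand=5 steel=2
After 5 (craft steel): sand=2 steel=3
After 6 (gather 4 mica): mica=4 sand=2 steel=3
After 7 (craft wall): sand=2 wall=2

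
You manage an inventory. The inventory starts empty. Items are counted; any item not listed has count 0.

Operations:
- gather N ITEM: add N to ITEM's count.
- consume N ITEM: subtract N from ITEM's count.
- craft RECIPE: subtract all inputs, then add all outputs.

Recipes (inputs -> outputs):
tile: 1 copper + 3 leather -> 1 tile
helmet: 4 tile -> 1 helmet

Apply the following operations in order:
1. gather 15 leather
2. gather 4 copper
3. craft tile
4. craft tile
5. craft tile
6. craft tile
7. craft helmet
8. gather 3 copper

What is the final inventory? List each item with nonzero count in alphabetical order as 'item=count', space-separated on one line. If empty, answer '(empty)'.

Answer: copper=3 helmet=1 leather=3

Derivation:
After 1 (gather 15 leather): leather=15
After 2 (gather 4 copper): copper=4 leather=15
After 3 (craft tile): copper=3 leather=12 tile=1
After 4 (craft tile): copper=2 leather=9 tile=2
After 5 (craft tile): copper=1 leather=6 tile=3
After 6 (craft tile): leather=3 tile=4
After 7 (craft helmet): helmet=1 leather=3
After 8 (gather 3 copper): copper=3 helmet=1 leather=3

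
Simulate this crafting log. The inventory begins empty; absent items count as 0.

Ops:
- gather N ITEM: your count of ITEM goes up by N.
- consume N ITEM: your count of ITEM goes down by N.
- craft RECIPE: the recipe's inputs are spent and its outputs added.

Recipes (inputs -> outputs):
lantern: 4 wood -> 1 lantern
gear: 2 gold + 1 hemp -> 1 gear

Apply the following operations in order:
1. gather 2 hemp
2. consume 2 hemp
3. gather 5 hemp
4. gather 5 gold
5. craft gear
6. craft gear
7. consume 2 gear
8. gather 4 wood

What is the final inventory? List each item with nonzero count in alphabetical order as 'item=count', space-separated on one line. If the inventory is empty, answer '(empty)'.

After 1 (gather 2 hemp): hemp=2
After 2 (consume 2 hemp): (empty)
After 3 (gather 5 hemp): hemp=5
After 4 (gather 5 gold): gold=5 hemp=5
After 5 (craft gear): gear=1 gold=3 hemp=4
After 6 (craft gear): gear=2 gold=1 hemp=3
After 7 (consume 2 gear): gold=1 hemp=3
After 8 (gather 4 wood): gold=1 hemp=3 wood=4

Answer: gold=1 hemp=3 wood=4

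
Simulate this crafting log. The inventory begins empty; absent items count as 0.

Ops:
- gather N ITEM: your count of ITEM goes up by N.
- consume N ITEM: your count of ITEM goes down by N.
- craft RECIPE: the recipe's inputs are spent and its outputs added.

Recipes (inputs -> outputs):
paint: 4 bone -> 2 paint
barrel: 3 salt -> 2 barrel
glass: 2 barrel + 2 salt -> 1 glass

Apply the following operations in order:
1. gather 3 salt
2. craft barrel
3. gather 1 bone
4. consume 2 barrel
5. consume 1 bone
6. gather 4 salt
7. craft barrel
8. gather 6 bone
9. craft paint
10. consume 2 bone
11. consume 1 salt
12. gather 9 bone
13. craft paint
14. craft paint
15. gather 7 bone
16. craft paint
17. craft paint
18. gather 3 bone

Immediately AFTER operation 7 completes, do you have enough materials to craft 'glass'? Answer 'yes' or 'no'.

After 1 (gather 3 salt): salt=3
After 2 (craft barrel): barrel=2
After 3 (gather 1 bone): barrel=2 bone=1
After 4 (consume 2 barrel): bone=1
After 5 (consume 1 bone): (empty)
After 6 (gather 4 salt): salt=4
After 7 (craft barrel): barrel=2 salt=1

Answer: no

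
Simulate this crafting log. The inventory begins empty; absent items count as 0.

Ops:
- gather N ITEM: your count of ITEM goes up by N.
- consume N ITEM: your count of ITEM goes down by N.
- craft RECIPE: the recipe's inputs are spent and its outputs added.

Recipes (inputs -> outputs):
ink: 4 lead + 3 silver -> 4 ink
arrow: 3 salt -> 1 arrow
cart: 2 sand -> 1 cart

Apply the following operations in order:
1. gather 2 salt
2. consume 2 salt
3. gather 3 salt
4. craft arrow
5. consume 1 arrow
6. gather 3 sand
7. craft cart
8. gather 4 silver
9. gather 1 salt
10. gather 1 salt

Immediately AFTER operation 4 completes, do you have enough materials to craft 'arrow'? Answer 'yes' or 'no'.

After 1 (gather 2 salt): salt=2
After 2 (consume 2 salt): (empty)
After 3 (gather 3 salt): salt=3
After 4 (craft arrow): arrow=1

Answer: no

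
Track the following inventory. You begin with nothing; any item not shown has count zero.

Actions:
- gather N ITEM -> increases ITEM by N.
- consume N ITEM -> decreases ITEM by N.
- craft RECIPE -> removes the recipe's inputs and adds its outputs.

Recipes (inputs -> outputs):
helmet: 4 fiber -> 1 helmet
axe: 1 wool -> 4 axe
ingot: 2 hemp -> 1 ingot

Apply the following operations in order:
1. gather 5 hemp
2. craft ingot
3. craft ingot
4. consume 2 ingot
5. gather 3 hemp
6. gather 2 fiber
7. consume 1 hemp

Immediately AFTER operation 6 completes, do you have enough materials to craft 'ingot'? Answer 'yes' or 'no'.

Answer: yes

Derivation:
After 1 (gather 5 hemp): hemp=5
After 2 (craft ingot): hemp=3 ingot=1
After 3 (craft ingot): hemp=1 ingot=2
After 4 (consume 2 ingot): hemp=1
After 5 (gather 3 hemp): hemp=4
After 6 (gather 2 fiber): fiber=2 hemp=4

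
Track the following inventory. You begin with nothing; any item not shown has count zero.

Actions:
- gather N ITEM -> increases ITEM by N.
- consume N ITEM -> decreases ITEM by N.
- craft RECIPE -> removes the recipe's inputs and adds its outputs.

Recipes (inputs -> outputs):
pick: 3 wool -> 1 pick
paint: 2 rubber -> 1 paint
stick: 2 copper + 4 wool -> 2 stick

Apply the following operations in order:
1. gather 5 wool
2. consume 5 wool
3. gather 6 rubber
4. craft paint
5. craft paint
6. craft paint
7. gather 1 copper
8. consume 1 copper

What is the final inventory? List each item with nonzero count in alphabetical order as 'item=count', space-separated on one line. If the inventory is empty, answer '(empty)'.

After 1 (gather 5 wool): wool=5
After 2 (consume 5 wool): (empty)
After 3 (gather 6 rubber): rubber=6
After 4 (craft paint): paint=1 rubber=4
After 5 (craft paint): paint=2 rubber=2
After 6 (craft paint): paint=3
After 7 (gather 1 copper): copper=1 paint=3
After 8 (consume 1 copper): paint=3

Answer: paint=3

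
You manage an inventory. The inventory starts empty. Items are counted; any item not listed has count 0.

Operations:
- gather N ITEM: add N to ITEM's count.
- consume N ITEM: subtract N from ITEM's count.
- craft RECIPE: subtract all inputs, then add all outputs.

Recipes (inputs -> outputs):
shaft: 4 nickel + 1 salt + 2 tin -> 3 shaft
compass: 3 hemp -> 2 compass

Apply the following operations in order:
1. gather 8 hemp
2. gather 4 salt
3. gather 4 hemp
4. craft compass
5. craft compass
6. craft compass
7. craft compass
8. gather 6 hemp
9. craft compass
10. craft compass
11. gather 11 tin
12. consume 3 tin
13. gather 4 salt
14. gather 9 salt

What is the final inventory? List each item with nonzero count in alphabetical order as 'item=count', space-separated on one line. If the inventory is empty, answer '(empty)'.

After 1 (gather 8 hemp): hemp=8
After 2 (gather 4 salt): hemp=8 salt=4
After 3 (gather 4 hemp): hemp=12 salt=4
After 4 (craft compass): compass=2 hemp=9 salt=4
After 5 (craft compass): compass=4 hemp=6 salt=4
After 6 (craft compass): compass=6 hemp=3 salt=4
After 7 (craft compass): compass=8 salt=4
After 8 (gather 6 hemp): compass=8 hemp=6 salt=4
After 9 (craft compass): compass=10 hemp=3 salt=4
After 10 (craft compass): compass=12 salt=4
After 11 (gather 11 tin): compass=12 salt=4 tin=11
After 12 (consume 3 tin): compass=12 salt=4 tin=8
After 13 (gather 4 salt): compass=12 salt=8 tin=8
After 14 (gather 9 salt): compass=12 salt=17 tin=8

Answer: compass=12 salt=17 tin=8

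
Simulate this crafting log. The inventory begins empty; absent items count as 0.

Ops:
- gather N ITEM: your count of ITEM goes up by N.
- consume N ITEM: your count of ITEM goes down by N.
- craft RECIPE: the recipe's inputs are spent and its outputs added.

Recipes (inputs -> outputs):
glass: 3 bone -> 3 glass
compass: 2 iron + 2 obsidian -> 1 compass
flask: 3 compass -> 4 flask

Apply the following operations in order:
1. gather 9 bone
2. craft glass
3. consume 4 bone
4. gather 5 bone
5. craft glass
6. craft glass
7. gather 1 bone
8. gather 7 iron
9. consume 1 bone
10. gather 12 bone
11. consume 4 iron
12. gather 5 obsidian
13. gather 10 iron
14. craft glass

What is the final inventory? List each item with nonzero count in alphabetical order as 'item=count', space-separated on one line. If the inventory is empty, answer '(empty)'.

After 1 (gather 9 bone): bone=9
After 2 (craft glass): bone=6 glass=3
After 3 (consume 4 bone): bone=2 glass=3
After 4 (gather 5 bone): bone=7 glass=3
After 5 (craft glass): bone=4 glass=6
After 6 (craft glass): bone=1 glass=9
After 7 (gather 1 bone): bone=2 glass=9
After 8 (gather 7 iron): bone=2 glass=9 iron=7
After 9 (consume 1 bone): bone=1 glass=9 iron=7
After 10 (gather 12 bone): bone=13 glass=9 iron=7
After 11 (consume 4 iron): bone=13 glass=9 iron=3
After 12 (gather 5 obsidian): bone=13 glass=9 iron=3 obsidian=5
After 13 (gather 10 iron): bone=13 glass=9 iron=13 obsidian=5
After 14 (craft glass): bone=10 glass=12 iron=13 obsidian=5

Answer: bone=10 glass=12 iron=13 obsidian=5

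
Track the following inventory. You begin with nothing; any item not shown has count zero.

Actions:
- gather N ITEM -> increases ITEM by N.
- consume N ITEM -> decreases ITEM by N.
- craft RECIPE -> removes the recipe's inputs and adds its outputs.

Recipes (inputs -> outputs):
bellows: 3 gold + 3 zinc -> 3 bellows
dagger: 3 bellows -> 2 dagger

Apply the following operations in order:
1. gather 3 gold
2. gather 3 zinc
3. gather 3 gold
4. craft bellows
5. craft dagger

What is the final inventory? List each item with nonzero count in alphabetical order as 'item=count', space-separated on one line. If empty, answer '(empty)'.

After 1 (gather 3 gold): gold=3
After 2 (gather 3 zinc): gold=3 zinc=3
After 3 (gather 3 gold): gold=6 zinc=3
After 4 (craft bellows): bellows=3 gold=3
After 5 (craft dagger): dagger=2 gold=3

Answer: dagger=2 gold=3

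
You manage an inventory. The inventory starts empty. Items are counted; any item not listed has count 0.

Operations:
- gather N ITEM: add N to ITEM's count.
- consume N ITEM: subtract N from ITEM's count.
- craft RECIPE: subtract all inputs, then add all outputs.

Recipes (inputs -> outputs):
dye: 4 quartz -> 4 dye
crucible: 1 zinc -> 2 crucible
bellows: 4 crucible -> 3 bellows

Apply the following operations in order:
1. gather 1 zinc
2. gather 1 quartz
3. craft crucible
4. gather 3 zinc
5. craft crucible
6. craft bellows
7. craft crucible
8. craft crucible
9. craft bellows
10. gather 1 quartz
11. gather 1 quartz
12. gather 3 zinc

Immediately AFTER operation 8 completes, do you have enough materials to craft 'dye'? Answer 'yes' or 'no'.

After 1 (gather 1 zinc): zinc=1
After 2 (gather 1 quartz): quartz=1 zinc=1
After 3 (craft crucible): crucible=2 quartz=1
After 4 (gather 3 zinc): crucible=2 quartz=1 zinc=3
After 5 (craft crucible): crucible=4 quartz=1 zinc=2
After 6 (craft bellows): bellows=3 quartz=1 zinc=2
After 7 (craft crucible): bellows=3 crucible=2 quartz=1 zinc=1
After 8 (craft crucible): bellows=3 crucible=4 quartz=1

Answer: no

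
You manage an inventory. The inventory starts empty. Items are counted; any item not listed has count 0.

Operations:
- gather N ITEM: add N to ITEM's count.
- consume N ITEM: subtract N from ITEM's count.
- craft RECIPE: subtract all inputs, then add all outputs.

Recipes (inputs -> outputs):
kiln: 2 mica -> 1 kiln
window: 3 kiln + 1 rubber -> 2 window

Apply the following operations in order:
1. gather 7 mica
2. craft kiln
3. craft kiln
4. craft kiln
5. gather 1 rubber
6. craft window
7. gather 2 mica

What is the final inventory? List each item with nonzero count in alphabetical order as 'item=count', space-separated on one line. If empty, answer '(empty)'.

After 1 (gather 7 mica): mica=7
After 2 (craft kiln): kiln=1 mica=5
After 3 (craft kiln): kiln=2 mica=3
After 4 (craft kiln): kiln=3 mica=1
After 5 (gather 1 rubber): kiln=3 mica=1 rubber=1
After 6 (craft window): mica=1 window=2
After 7 (gather 2 mica): mica=3 window=2

Answer: mica=3 window=2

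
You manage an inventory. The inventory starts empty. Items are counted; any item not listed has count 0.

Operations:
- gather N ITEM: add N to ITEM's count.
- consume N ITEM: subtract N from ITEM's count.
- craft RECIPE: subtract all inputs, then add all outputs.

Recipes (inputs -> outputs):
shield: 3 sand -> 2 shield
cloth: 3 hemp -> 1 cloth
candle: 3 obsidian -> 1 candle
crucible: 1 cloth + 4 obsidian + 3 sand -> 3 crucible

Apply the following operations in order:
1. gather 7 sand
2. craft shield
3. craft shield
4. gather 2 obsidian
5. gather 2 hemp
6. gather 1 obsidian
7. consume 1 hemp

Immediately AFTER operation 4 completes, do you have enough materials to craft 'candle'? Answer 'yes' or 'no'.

After 1 (gather 7 sand): sand=7
After 2 (craft shield): sand=4 shield=2
After 3 (craft shield): sand=1 shield=4
After 4 (gather 2 obsidian): obsidian=2 sand=1 shield=4

Answer: no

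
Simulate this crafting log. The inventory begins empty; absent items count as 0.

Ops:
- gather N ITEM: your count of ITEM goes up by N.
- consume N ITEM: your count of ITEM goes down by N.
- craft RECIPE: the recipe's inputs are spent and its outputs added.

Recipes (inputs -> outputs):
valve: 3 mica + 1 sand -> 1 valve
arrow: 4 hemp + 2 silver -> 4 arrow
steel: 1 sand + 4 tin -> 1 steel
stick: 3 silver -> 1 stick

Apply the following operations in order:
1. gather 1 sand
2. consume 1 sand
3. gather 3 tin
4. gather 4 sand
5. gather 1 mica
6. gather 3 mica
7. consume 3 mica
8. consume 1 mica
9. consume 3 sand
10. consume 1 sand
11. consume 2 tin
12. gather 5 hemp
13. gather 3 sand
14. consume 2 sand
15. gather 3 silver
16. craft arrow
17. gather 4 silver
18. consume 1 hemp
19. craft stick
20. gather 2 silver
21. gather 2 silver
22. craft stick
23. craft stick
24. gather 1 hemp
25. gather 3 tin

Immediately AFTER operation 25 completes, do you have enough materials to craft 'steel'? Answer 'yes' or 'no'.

Answer: yes

Derivation:
After 1 (gather 1 sand): sand=1
After 2 (consume 1 sand): (empty)
After 3 (gather 3 tin): tin=3
After 4 (gather 4 sand): sand=4 tin=3
After 5 (gather 1 mica): mica=1 sand=4 tin=3
After 6 (gather 3 mica): mica=4 sand=4 tin=3
After 7 (consume 3 mica): mica=1 sand=4 tin=3
After 8 (consume 1 mica): sand=4 tin=3
After 9 (consume 3 sand): sand=1 tin=3
After 10 (consume 1 sand): tin=3
After 11 (consume 2 tin): tin=1
After 12 (gather 5 hemp): hemp=5 tin=1
After 13 (gather 3 sand): hemp=5 sand=3 tin=1
After 14 (consume 2 sand): hemp=5 sand=1 tin=1
After 15 (gather 3 silver): hemp=5 sand=1 silver=3 tin=1
After 16 (craft arrow): arrow=4 hemp=1 sand=1 silver=1 tin=1
After 17 (gather 4 silver): arrow=4 hemp=1 sand=1 silver=5 tin=1
After 18 (consume 1 hemp): arrow=4 sand=1 silver=5 tin=1
After 19 (craft stick): arrow=4 sand=1 silver=2 stick=1 tin=1
After 20 (gather 2 silver): arrow=4 sand=1 silver=4 stick=1 tin=1
After 21 (gather 2 silver): arrow=4 sand=1 silver=6 stick=1 tin=1
After 22 (craft stick): arrow=4 sand=1 silver=3 stick=2 tin=1
After 23 (craft stick): arrow=4 sand=1 stick=3 tin=1
After 24 (gather 1 hemp): arrow=4 hemp=1 sand=1 stick=3 tin=1
After 25 (gather 3 tin): arrow=4 hemp=1 sand=1 stick=3 tin=4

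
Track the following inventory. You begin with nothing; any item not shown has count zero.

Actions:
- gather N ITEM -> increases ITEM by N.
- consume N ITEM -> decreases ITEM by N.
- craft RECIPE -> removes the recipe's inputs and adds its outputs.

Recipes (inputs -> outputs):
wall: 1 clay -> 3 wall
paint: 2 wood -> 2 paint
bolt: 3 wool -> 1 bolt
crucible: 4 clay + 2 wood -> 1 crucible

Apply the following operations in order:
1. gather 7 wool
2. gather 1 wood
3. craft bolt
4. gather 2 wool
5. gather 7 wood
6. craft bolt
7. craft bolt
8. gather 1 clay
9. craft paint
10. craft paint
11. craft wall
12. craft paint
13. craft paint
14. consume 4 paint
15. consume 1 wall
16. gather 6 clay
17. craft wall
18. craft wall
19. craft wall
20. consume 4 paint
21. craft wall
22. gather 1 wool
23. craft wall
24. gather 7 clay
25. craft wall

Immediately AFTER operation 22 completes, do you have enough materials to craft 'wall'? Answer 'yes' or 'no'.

Answer: yes

Derivation:
After 1 (gather 7 wool): wool=7
After 2 (gather 1 wood): wood=1 wool=7
After 3 (craft bolt): bolt=1 wood=1 wool=4
After 4 (gather 2 wool): bolt=1 wood=1 wool=6
After 5 (gather 7 wood): bolt=1 wood=8 wool=6
After 6 (craft bolt): bolt=2 wood=8 wool=3
After 7 (craft bolt): bolt=3 wood=8
After 8 (gather 1 clay): bolt=3 clay=1 wood=8
After 9 (craft paint): bolt=3 clay=1 paint=2 wood=6
After 10 (craft paint): bolt=3 clay=1 paint=4 wood=4
After 11 (craft wall): bolt=3 paint=4 wall=3 wood=4
After 12 (craft paint): bolt=3 paint=6 wall=3 wood=2
After 13 (craft paint): bolt=3 paint=8 wall=3
After 14 (consume 4 paint): bolt=3 paint=4 wall=3
After 15 (consume 1 wall): bolt=3 paint=4 wall=2
After 16 (gather 6 clay): bolt=3 clay=6 paint=4 wall=2
After 17 (craft wall): bolt=3 clay=5 paint=4 wall=5
After 18 (craft wall): bolt=3 clay=4 paint=4 wall=8
After 19 (craft wall): bolt=3 clay=3 paint=4 wall=11
After 20 (consume 4 paint): bolt=3 clay=3 wall=11
After 21 (craft wall): bolt=3 clay=2 wall=14
After 22 (gather 1 wool): bolt=3 clay=2 wall=14 wool=1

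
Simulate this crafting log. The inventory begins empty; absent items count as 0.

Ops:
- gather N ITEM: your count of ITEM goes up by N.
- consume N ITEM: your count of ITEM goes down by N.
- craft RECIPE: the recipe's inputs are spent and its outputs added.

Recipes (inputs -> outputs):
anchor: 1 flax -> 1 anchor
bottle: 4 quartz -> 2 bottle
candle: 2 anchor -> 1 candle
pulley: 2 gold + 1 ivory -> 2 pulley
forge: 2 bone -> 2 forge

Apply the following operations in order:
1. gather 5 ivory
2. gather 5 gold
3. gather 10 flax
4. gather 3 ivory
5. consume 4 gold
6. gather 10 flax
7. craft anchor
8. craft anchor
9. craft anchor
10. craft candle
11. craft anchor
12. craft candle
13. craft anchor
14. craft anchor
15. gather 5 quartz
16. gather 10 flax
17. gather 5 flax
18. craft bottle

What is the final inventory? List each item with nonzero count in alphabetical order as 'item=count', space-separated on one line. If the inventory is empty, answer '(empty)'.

After 1 (gather 5 ivory): ivory=5
After 2 (gather 5 gold): gold=5 ivory=5
After 3 (gather 10 flax): flax=10 gold=5 ivory=5
After 4 (gather 3 ivory): flax=10 gold=5 ivory=8
After 5 (consume 4 gold): flax=10 gold=1 ivory=8
After 6 (gather 10 flax): flax=20 gold=1 ivory=8
After 7 (craft anchor): anchor=1 flax=19 gold=1 ivory=8
After 8 (craft anchor): anchor=2 flax=18 gold=1 ivory=8
After 9 (craft anchor): anchor=3 flax=17 gold=1 ivory=8
After 10 (craft candle): anchor=1 candle=1 flax=17 gold=1 ivory=8
After 11 (craft anchor): anchor=2 candle=1 flax=16 gold=1 ivory=8
After 12 (craft candle): candle=2 flax=16 gold=1 ivory=8
After 13 (craft anchor): anchor=1 candle=2 flax=15 gold=1 ivory=8
After 14 (craft anchor): anchor=2 candle=2 flax=14 gold=1 ivory=8
After 15 (gather 5 quartz): anchor=2 candle=2 flax=14 gold=1 ivory=8 quartz=5
After 16 (gather 10 flax): anchor=2 candle=2 flax=24 gold=1 ivory=8 quartz=5
After 17 (gather 5 flax): anchor=2 candle=2 flax=29 gold=1 ivory=8 quartz=5
After 18 (craft bottle): anchor=2 bottle=2 candle=2 flax=29 gold=1 ivory=8 quartz=1

Answer: anchor=2 bottle=2 candle=2 flax=29 gold=1 ivory=8 quartz=1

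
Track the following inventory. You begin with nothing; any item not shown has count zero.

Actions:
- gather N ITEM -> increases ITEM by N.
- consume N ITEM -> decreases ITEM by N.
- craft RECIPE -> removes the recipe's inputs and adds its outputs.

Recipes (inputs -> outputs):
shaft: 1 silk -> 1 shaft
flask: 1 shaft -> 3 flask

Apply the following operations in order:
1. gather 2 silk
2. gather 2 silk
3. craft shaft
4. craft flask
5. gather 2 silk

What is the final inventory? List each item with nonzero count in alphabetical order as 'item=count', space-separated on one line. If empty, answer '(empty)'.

Answer: flask=3 silk=5

Derivation:
After 1 (gather 2 silk): silk=2
After 2 (gather 2 silk): silk=4
After 3 (craft shaft): shaft=1 silk=3
After 4 (craft flask): flask=3 silk=3
After 5 (gather 2 silk): flask=3 silk=5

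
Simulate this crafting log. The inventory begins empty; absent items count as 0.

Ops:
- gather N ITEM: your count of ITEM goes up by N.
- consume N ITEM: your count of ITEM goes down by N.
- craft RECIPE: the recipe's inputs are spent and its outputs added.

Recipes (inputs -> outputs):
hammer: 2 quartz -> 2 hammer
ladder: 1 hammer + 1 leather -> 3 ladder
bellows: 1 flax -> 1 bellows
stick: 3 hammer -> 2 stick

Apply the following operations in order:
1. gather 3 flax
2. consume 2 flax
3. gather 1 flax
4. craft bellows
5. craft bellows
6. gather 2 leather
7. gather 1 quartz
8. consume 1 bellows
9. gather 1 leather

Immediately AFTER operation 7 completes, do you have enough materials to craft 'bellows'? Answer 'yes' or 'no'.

After 1 (gather 3 flax): flax=3
After 2 (consume 2 flax): flax=1
After 3 (gather 1 flax): flax=2
After 4 (craft bellows): bellows=1 flax=1
After 5 (craft bellows): bellows=2
After 6 (gather 2 leather): bellows=2 leather=2
After 7 (gather 1 quartz): bellows=2 leather=2 quartz=1

Answer: no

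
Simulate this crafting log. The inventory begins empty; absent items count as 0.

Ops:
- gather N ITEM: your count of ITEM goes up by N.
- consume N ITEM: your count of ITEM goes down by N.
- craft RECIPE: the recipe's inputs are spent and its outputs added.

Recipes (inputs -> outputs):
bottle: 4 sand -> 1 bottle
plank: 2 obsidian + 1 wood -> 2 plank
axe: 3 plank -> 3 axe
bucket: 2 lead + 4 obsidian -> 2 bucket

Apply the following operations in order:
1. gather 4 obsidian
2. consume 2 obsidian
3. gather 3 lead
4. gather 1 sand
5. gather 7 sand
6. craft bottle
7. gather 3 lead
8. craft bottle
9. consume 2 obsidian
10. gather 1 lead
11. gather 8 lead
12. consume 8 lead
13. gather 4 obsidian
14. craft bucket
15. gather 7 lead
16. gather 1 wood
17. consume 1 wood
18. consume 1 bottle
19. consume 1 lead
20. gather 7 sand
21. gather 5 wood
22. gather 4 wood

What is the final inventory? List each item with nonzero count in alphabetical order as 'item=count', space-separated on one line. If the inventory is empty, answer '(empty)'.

Answer: bottle=1 bucket=2 lead=11 sand=7 wood=9

Derivation:
After 1 (gather 4 obsidian): obsidian=4
After 2 (consume 2 obsidian): obsidian=2
After 3 (gather 3 lead): lead=3 obsidian=2
After 4 (gather 1 sand): lead=3 obsidian=2 sand=1
After 5 (gather 7 sand): lead=3 obsidian=2 sand=8
After 6 (craft bottle): bottle=1 lead=3 obsidian=2 sand=4
After 7 (gather 3 lead): bottle=1 lead=6 obsidian=2 sand=4
After 8 (craft bottle): bottle=2 lead=6 obsidian=2
After 9 (consume 2 obsidian): bottle=2 lead=6
After 10 (gather 1 lead): bottle=2 lead=7
After 11 (gather 8 lead): bottle=2 lead=15
After 12 (consume 8 lead): bottle=2 lead=7
After 13 (gather 4 obsidian): bottle=2 lead=7 obsidian=4
After 14 (craft bucket): bottle=2 bucket=2 lead=5
After 15 (gather 7 lead): bottle=2 bucket=2 lead=12
After 16 (gather 1 wood): bottle=2 bucket=2 lead=12 wood=1
After 17 (consume 1 wood): bottle=2 bucket=2 lead=12
After 18 (consume 1 bottle): bottle=1 bucket=2 lead=12
After 19 (consume 1 lead): bottle=1 bucket=2 lead=11
After 20 (gather 7 sand): bottle=1 bucket=2 lead=11 sand=7
After 21 (gather 5 wood): bottle=1 bucket=2 lead=11 sand=7 wood=5
After 22 (gather 4 wood): bottle=1 bucket=2 lead=11 sand=7 wood=9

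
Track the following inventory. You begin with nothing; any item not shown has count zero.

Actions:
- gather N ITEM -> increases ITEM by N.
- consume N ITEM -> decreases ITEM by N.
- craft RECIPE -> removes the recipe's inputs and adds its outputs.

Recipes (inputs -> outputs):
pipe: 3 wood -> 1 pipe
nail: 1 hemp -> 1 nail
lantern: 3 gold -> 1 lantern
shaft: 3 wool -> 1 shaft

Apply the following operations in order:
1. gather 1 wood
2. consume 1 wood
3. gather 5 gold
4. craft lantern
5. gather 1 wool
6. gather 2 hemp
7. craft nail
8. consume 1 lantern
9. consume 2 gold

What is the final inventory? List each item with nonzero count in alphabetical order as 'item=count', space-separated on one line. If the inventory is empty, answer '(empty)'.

After 1 (gather 1 wood): wood=1
After 2 (consume 1 wood): (empty)
After 3 (gather 5 gold): gold=5
After 4 (craft lantern): gold=2 lantern=1
After 5 (gather 1 wool): gold=2 lantern=1 wool=1
After 6 (gather 2 hemp): gold=2 hemp=2 lantern=1 wool=1
After 7 (craft nail): gold=2 hemp=1 lantern=1 nail=1 wool=1
After 8 (consume 1 lantern): gold=2 hemp=1 nail=1 wool=1
After 9 (consume 2 gold): hemp=1 nail=1 wool=1

Answer: hemp=1 nail=1 wool=1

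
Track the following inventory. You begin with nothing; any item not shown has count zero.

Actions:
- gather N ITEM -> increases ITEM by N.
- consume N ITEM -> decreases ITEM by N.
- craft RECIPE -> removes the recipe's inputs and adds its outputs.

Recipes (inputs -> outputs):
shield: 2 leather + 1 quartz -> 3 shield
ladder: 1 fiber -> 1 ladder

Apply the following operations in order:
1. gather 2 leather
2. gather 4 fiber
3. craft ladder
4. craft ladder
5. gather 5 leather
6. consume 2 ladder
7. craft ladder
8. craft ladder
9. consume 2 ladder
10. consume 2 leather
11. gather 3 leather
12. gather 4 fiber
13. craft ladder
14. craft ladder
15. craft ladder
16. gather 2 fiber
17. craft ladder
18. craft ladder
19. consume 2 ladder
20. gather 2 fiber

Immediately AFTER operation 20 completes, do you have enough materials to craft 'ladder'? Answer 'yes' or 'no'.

Answer: yes

Derivation:
After 1 (gather 2 leather): leather=2
After 2 (gather 4 fiber): fiber=4 leather=2
After 3 (craft ladder): fiber=3 ladder=1 leather=2
After 4 (craft ladder): fiber=2 ladder=2 leather=2
After 5 (gather 5 leather): fiber=2 ladder=2 leather=7
After 6 (consume 2 ladder): fiber=2 leather=7
After 7 (craft ladder): fiber=1 ladder=1 leather=7
After 8 (craft ladder): ladder=2 leather=7
After 9 (consume 2 ladder): leather=7
After 10 (consume 2 leather): leather=5
After 11 (gather 3 leather): leather=8
After 12 (gather 4 fiber): fiber=4 leather=8
After 13 (craft ladder): fiber=3 ladder=1 leather=8
After 14 (craft ladder): fiber=2 ladder=2 leather=8
After 15 (craft ladder): fiber=1 ladder=3 leather=8
After 16 (gather 2 fiber): fiber=3 ladder=3 leather=8
After 17 (craft ladder): fiber=2 ladder=4 leather=8
After 18 (craft ladder): fiber=1 ladder=5 leather=8
After 19 (consume 2 ladder): fiber=1 ladder=3 leather=8
After 20 (gather 2 fiber): fiber=3 ladder=3 leather=8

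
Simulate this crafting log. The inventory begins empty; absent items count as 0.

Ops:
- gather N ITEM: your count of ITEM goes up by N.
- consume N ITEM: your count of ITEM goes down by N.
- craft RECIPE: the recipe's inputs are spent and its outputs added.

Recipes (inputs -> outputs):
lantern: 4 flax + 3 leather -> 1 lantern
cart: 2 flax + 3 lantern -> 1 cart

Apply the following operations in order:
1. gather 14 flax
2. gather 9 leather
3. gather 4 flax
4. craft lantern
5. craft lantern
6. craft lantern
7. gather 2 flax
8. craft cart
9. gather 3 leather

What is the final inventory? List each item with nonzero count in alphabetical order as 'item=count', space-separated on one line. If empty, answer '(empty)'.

After 1 (gather 14 flax): flax=14
After 2 (gather 9 leather): flax=14 leather=9
After 3 (gather 4 flax): flax=18 leather=9
After 4 (craft lantern): flax=14 lantern=1 leather=6
After 5 (craft lantern): flax=10 lantern=2 leather=3
After 6 (craft lantern): flax=6 lantern=3
After 7 (gather 2 flax): flax=8 lantern=3
After 8 (craft cart): cart=1 flax=6
After 9 (gather 3 leather): cart=1 flax=6 leather=3

Answer: cart=1 flax=6 leather=3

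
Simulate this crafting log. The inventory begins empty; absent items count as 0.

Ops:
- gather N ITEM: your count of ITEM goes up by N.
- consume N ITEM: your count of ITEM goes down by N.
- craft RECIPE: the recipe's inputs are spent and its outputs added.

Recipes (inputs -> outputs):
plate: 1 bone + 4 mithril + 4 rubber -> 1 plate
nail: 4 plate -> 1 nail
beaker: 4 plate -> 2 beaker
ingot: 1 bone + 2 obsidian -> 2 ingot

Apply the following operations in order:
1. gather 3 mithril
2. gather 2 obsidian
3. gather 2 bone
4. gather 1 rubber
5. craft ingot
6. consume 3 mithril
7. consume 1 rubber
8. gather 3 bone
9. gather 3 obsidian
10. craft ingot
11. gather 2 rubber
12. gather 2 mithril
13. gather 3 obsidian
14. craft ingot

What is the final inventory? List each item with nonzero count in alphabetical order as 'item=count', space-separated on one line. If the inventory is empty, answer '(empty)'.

Answer: bone=2 ingot=6 mithril=2 obsidian=2 rubber=2

Derivation:
After 1 (gather 3 mithril): mithril=3
After 2 (gather 2 obsidian): mithril=3 obsidian=2
After 3 (gather 2 bone): bone=2 mithril=3 obsidian=2
After 4 (gather 1 rubber): bone=2 mithril=3 obsidian=2 rubber=1
After 5 (craft ingot): bone=1 ingot=2 mithril=3 rubber=1
After 6 (consume 3 mithril): bone=1 ingot=2 rubber=1
After 7 (consume 1 rubber): bone=1 ingot=2
After 8 (gather 3 bone): bone=4 ingot=2
After 9 (gather 3 obsidian): bone=4 ingot=2 obsidian=3
After 10 (craft ingot): bone=3 ingot=4 obsidian=1
After 11 (gather 2 rubber): bone=3 ingot=4 obsidian=1 rubber=2
After 12 (gather 2 mithril): bone=3 ingot=4 mithril=2 obsidian=1 rubber=2
After 13 (gather 3 obsidian): bone=3 ingot=4 mithril=2 obsidian=4 rubber=2
After 14 (craft ingot): bone=2 ingot=6 mithril=2 obsidian=2 rubber=2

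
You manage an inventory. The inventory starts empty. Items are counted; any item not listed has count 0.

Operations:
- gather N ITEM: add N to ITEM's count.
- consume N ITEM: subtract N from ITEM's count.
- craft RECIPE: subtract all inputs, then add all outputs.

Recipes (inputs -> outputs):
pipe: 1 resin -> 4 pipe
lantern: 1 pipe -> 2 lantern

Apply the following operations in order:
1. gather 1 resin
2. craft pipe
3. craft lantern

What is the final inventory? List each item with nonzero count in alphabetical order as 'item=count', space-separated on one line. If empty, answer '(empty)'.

Answer: lantern=2 pipe=3

Derivation:
After 1 (gather 1 resin): resin=1
After 2 (craft pipe): pipe=4
After 3 (craft lantern): lantern=2 pipe=3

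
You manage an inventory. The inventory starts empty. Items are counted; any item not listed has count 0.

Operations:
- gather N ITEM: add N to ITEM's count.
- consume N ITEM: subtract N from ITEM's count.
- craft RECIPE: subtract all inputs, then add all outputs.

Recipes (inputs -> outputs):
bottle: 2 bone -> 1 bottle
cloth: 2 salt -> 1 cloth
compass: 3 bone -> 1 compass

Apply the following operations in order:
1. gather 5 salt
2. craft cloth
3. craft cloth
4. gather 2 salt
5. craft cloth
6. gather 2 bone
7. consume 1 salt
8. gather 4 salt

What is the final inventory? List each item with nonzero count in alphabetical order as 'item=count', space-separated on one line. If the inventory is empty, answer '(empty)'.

After 1 (gather 5 salt): salt=5
After 2 (craft cloth): cloth=1 salt=3
After 3 (craft cloth): cloth=2 salt=1
After 4 (gather 2 salt): cloth=2 salt=3
After 5 (craft cloth): cloth=3 salt=1
After 6 (gather 2 bone): bone=2 cloth=3 salt=1
After 7 (consume 1 salt): bone=2 cloth=3
After 8 (gather 4 salt): bone=2 cloth=3 salt=4

Answer: bone=2 cloth=3 salt=4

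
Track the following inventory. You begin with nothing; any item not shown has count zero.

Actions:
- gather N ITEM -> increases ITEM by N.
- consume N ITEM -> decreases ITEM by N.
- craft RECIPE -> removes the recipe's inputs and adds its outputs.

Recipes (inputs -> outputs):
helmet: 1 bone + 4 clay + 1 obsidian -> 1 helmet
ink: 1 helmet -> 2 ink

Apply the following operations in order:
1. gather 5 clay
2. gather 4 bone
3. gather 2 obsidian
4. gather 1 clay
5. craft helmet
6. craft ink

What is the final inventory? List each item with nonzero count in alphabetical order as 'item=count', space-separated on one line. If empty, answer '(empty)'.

Answer: bone=3 clay=2 ink=2 obsidian=1

Derivation:
After 1 (gather 5 clay): clay=5
After 2 (gather 4 bone): bone=4 clay=5
After 3 (gather 2 obsidian): bone=4 clay=5 obsidian=2
After 4 (gather 1 clay): bone=4 clay=6 obsidian=2
After 5 (craft helmet): bone=3 clay=2 helmet=1 obsidian=1
After 6 (craft ink): bone=3 clay=2 ink=2 obsidian=1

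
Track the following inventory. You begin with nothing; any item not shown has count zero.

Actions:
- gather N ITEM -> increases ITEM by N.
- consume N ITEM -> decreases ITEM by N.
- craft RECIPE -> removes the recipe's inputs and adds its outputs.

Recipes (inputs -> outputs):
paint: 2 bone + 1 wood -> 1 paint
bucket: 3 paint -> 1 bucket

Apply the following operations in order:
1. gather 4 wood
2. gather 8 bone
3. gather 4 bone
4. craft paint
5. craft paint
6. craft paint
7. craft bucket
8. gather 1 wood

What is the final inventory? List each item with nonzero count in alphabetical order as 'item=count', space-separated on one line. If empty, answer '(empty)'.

Answer: bone=6 bucket=1 wood=2

Derivation:
After 1 (gather 4 wood): wood=4
After 2 (gather 8 bone): bone=8 wood=4
After 3 (gather 4 bone): bone=12 wood=4
After 4 (craft paint): bone=10 paint=1 wood=3
After 5 (craft paint): bone=8 paint=2 wood=2
After 6 (craft paint): bone=6 paint=3 wood=1
After 7 (craft bucket): bone=6 bucket=1 wood=1
After 8 (gather 1 wood): bone=6 bucket=1 wood=2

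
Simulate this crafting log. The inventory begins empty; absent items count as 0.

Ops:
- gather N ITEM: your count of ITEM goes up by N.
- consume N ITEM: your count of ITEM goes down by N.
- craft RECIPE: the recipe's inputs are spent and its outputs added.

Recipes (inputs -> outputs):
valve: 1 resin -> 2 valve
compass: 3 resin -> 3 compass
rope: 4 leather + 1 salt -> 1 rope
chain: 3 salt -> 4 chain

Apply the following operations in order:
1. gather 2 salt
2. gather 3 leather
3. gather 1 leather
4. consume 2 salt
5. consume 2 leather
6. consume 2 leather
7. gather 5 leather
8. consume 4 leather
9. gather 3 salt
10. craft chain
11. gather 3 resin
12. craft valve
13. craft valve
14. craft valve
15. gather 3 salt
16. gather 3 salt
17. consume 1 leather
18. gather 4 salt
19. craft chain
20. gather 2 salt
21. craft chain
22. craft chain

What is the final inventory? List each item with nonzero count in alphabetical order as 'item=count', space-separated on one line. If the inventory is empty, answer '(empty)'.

Answer: chain=16 salt=3 valve=6

Derivation:
After 1 (gather 2 salt): salt=2
After 2 (gather 3 leather): leather=3 salt=2
After 3 (gather 1 leather): leather=4 salt=2
After 4 (consume 2 salt): leather=4
After 5 (consume 2 leather): leather=2
After 6 (consume 2 leather): (empty)
After 7 (gather 5 leather): leather=5
After 8 (consume 4 leather): leather=1
After 9 (gather 3 salt): leather=1 salt=3
After 10 (craft chain): chain=4 leather=1
After 11 (gather 3 resin): chain=4 leather=1 resin=3
After 12 (craft valve): chain=4 leather=1 resin=2 valve=2
After 13 (craft valve): chain=4 leather=1 resin=1 valve=4
After 14 (craft valve): chain=4 leather=1 valve=6
After 15 (gather 3 salt): chain=4 leather=1 salt=3 valve=6
After 16 (gather 3 salt): chain=4 leather=1 salt=6 valve=6
After 17 (consume 1 leather): chain=4 salt=6 valve=6
After 18 (gather 4 salt): chain=4 salt=10 valve=6
After 19 (craft chain): chain=8 salt=7 valve=6
After 20 (gather 2 salt): chain=8 salt=9 valve=6
After 21 (craft chain): chain=12 salt=6 valve=6
After 22 (craft chain): chain=16 salt=3 valve=6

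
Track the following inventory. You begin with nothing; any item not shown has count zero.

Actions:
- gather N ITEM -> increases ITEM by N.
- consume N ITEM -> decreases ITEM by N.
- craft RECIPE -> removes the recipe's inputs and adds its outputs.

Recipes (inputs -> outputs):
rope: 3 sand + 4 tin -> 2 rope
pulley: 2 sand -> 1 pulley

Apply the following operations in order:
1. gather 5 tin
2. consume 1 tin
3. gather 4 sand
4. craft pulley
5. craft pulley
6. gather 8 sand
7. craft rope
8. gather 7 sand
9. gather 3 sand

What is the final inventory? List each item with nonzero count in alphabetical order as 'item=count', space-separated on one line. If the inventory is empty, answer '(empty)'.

After 1 (gather 5 tin): tin=5
After 2 (consume 1 tin): tin=4
After 3 (gather 4 sand): sand=4 tin=4
After 4 (craft pulley): pulley=1 sand=2 tin=4
After 5 (craft pulley): pulley=2 tin=4
After 6 (gather 8 sand): pulley=2 sand=8 tin=4
After 7 (craft rope): pulley=2 rope=2 sand=5
After 8 (gather 7 sand): pulley=2 rope=2 sand=12
After 9 (gather 3 sand): pulley=2 rope=2 sand=15

Answer: pulley=2 rope=2 sand=15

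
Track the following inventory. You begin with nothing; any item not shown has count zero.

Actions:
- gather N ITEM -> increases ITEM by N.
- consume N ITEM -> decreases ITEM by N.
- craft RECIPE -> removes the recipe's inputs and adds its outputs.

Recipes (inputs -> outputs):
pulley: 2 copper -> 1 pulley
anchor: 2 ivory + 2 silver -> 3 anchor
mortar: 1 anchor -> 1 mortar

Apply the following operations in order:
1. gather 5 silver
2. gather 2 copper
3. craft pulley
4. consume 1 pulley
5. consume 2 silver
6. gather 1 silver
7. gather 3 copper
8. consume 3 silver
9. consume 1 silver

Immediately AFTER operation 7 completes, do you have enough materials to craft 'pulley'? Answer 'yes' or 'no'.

Answer: yes

Derivation:
After 1 (gather 5 silver): silver=5
After 2 (gather 2 copper): copper=2 silver=5
After 3 (craft pulley): pulley=1 silver=5
After 4 (consume 1 pulley): silver=5
After 5 (consume 2 silver): silver=3
After 6 (gather 1 silver): silver=4
After 7 (gather 3 copper): copper=3 silver=4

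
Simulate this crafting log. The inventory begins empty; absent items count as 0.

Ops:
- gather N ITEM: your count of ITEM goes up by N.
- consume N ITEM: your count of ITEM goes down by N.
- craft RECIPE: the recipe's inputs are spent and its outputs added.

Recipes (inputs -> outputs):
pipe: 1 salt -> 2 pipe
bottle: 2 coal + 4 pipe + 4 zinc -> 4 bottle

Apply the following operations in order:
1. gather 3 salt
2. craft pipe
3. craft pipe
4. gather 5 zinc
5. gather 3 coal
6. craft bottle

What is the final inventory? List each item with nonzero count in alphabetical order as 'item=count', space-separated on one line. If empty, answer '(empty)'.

Answer: bottle=4 coal=1 salt=1 zinc=1

Derivation:
After 1 (gather 3 salt): salt=3
After 2 (craft pipe): pipe=2 salt=2
After 3 (craft pipe): pipe=4 salt=1
After 4 (gather 5 zinc): pipe=4 salt=1 zinc=5
After 5 (gather 3 coal): coal=3 pipe=4 salt=1 zinc=5
After 6 (craft bottle): bottle=4 coal=1 salt=1 zinc=1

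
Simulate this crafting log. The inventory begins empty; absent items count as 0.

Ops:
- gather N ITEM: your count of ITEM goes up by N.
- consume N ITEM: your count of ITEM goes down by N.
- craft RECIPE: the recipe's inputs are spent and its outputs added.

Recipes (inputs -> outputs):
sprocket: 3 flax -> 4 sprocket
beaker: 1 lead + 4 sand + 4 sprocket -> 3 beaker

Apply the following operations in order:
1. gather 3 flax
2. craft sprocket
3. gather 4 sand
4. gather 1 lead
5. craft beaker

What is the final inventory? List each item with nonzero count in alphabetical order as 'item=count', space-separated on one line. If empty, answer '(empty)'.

Answer: beaker=3

Derivation:
After 1 (gather 3 flax): flax=3
After 2 (craft sprocket): sprocket=4
After 3 (gather 4 sand): sand=4 sprocket=4
After 4 (gather 1 lead): lead=1 sand=4 sprocket=4
After 5 (craft beaker): beaker=3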